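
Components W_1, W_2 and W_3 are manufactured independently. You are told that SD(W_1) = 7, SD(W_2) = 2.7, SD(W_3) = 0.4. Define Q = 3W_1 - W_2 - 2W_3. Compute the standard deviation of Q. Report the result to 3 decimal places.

21.188

V(W_1) = 49, V(W_2) = 7.29, V(W_3) = 0.16
By independence, V(Q) = (3)²V(W_1) + (-1)²V(W_2) + (-2)²V(W_3)
= (3)²·49 + (-1)²·7.29 + (-2)²·0.16 = 448.93
SD(Q) = √448.93 ≈ 21.188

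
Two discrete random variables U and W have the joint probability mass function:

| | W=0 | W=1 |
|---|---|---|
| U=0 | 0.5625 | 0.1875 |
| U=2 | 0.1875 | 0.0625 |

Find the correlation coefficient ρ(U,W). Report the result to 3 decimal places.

E[U] = 0.5,  E[W] = 0.25
E[UW] = 0.125
Cov(U,W) = E[UW] − E[U]E[W] = 0.125 − (0.5)(0.25) = 0
Var(U) = 0.75,  Var(W) = 0.1875
ρ = 0 / √(0.75·0.1875) ≈ 0.000

0.000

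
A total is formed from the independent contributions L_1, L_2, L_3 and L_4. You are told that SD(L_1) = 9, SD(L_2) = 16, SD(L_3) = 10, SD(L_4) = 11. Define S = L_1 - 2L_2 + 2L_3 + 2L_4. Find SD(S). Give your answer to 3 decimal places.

var(L_1) = 81, var(L_2) = 256, var(L_3) = 100, var(L_4) = 121
By independence, var(S) = (1)²var(L_1) + (-2)²var(L_2) + (2)²var(L_3) + (2)²var(L_4)
= (1)²·81 + (-2)²·256 + (2)²·100 + (2)²·121 = 1989
SD(S) = √1989 ≈ 44.598

44.598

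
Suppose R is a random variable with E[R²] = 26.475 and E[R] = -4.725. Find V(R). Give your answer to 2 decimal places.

4.15

V(R) = 26.475 − (-4.725)² = 4.149375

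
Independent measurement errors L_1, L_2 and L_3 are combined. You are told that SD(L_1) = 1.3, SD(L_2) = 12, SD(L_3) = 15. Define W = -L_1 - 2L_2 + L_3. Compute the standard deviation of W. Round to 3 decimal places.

Var(L_1) = 1.69, Var(L_2) = 144, Var(L_3) = 225
By independence, Var(W) = (-1)²Var(L_1) + (-2)²Var(L_2) + (1)²Var(L_3)
= (-1)²·1.69 + (-2)²·144 + (1)²·225 = 802.69
SD(W) = √802.69 ≈ 28.332

28.332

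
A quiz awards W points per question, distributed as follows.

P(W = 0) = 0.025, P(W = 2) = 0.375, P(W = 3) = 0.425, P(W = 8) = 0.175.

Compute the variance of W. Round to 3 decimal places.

4.794

E[W] = (0)(0.025) + (2)(0.375) + (3)(0.425) + (8)(0.175) = 3.425
E[W²] = (0)²(0.025) + (2)²(0.375) + (3)²(0.425) + (8)²(0.175) = 16.525
Var(W) = E[W²] − (E[W])² = 16.525 − (3.425)² = 4.794375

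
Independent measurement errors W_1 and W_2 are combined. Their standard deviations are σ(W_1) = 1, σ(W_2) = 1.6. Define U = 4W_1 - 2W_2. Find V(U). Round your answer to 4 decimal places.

V(W_1) = 1, V(W_2) = 2.56
By independence, V(U) = (4)²V(W_1) + (-2)²V(W_2)
= (4)²·1 + (-2)²·2.56 = 26.24

26.2400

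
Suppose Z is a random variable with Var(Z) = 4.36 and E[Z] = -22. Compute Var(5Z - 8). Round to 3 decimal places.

Var(5Z - 8) = (5)²·Var(Z) = 25·4.36 = 109

109.000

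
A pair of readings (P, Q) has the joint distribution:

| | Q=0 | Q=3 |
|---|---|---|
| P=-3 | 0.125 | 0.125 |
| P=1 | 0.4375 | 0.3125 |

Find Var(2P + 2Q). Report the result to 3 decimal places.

E[P] = 0,  E[Q] = 1.3125,  E[PQ] = -0.1875
Var(P) = 3 − (0)² = 3;  Var(Q) = 3.9375 − (1.3125)² = 2.21484375
Cov(P,Q) = -0.1875 − (0)(1.3125) = -0.1875
Var(2P + 2Q) = (2)²·3 + (2)²·2.21484375 + 2·(2)·(2)·-0.1875 = 19.359375

19.359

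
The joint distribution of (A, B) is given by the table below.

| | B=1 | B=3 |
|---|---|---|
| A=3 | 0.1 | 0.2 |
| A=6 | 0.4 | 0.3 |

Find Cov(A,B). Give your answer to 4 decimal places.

E[A] = 5.1,  E[B] = 2
E[AB] = 9.9
Cov(A,B) = E[AB] − E[A]E[B] = 9.9 − (5.1)(2) = -0.3

-0.3000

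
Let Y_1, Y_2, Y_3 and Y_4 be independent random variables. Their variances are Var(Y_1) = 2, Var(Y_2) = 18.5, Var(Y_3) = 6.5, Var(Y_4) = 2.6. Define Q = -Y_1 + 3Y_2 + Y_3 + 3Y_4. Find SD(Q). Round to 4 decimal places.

By independence, Var(Q) = (-1)²Var(Y_1) + (3)²Var(Y_2) + (1)²Var(Y_3) + (3)²Var(Y_4)
= (-1)²·2 + (3)²·18.5 + (1)²·6.5 + (3)²·2.6 = 198.4
SD(Q) = √198.4 ≈ 14.0855

14.0855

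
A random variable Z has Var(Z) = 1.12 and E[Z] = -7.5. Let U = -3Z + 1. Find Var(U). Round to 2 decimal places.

Var(-3Z + 1) = (-3)²·Var(Z) = 9·1.12 = 10.08

10.08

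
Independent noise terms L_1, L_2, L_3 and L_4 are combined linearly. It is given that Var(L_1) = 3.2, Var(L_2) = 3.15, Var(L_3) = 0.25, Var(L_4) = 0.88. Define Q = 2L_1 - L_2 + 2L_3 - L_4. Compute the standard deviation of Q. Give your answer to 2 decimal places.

4.22

By independence, Var(Q) = (2)²Var(L_1) + (-1)²Var(L_2) + (2)²Var(L_3) + (-1)²Var(L_4)
= (2)²·3.2 + (-1)²·3.15 + (2)²·0.25 + (-1)²·0.88 = 17.83
σ(Q) = √17.83 ≈ 4.22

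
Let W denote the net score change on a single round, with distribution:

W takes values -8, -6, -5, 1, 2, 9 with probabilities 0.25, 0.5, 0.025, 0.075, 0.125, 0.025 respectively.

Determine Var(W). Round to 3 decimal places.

16.294

E[W] = (-8)(0.25) + (-6)(0.5) + (-5)(0.025) + (1)(0.075) + (2)(0.125) + (9)(0.025) = -4.575
E[W²] = (-8)²(0.25) + (-6)²(0.5) + (-5)²(0.025) + (1)²(0.075) + (2)²(0.125) + (9)²(0.025) = 37.225
Var(W) = E[W²] − (E[W])² = 37.225 − (-4.575)² = 16.294375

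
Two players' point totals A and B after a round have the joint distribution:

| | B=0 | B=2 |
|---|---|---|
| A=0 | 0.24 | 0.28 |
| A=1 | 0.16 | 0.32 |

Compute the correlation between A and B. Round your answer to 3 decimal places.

0.131

E[A] = 0.48,  E[B] = 1.2
E[AB] = 0.64
Cov(A,B) = E[AB] − E[A]E[B] = 0.64 − (0.48)(1.2) = 0.064
var(A) = 0.2496,  var(B) = 0.96
ρ = 0.064 / √(0.2496·0.96) ≈ 0.131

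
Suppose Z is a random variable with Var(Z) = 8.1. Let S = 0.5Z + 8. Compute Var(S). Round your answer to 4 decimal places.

2.0250

Var(0.5Z + 8) = (0.5)²·Var(Z) = 0.25·8.1 = 2.025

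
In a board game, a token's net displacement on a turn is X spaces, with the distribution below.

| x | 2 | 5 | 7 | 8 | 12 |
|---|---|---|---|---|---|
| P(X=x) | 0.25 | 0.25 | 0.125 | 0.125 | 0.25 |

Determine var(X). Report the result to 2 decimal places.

13.48

E[X] = (2)(0.25) + (5)(0.25) + (7)(0.125) + (8)(0.125) + (12)(0.25) = 6.625
E[X²] = (2)²(0.25) + (5)²(0.25) + (7)²(0.125) + (8)²(0.125) + (12)²(0.25) = 57.375
var(X) = E[X²] − (E[X])² = 57.375 − (6.625)² = 13.484375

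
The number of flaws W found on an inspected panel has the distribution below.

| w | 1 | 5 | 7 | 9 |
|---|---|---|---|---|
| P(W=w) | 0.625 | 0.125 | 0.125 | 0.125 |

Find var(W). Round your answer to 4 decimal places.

9.4375

E[W] = (1)(0.625) + (5)(0.125) + (7)(0.125) + (9)(0.125) = 3.25
E[W²] = (1)²(0.625) + (5)²(0.125) + (7)²(0.125) + (9)²(0.125) = 20
var(W) = E[W²] − (E[W])² = 20 − (3.25)² = 9.4375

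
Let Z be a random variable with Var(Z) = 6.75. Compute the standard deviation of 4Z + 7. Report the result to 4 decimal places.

10.3923

Var(4Z + 7) = (4)²·6.75 = 108
σ(4Z + 7) = √108 ≈ 10.3923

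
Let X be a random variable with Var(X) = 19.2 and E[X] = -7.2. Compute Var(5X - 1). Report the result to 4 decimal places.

480.0000

Var(5X - 1) = (5)²·Var(X) = 25·19.2 = 480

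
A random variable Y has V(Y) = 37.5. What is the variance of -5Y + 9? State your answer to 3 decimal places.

V(-5Y + 9) = (-5)²·V(Y) = 25·37.5 = 937.5

937.500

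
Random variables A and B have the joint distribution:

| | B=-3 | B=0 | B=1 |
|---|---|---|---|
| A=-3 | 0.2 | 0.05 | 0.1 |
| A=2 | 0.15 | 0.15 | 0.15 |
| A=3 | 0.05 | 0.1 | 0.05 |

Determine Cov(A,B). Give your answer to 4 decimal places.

1.0050

E[A] = 0.45,  E[B] = -0.9
E[AB] = 0.6
Cov(A,B) = E[AB] − E[A]E[B] = 0.6 − (0.45)(-0.9) = 1.005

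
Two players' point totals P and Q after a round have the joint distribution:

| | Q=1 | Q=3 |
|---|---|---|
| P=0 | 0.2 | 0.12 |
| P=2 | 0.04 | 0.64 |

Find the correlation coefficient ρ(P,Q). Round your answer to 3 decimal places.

E[P] = 1.36,  E[Q] = 2.52
E[PQ] = 3.92
cov(P,Q) = E[PQ] − E[P]E[Q] = 3.92 − (1.36)(2.52) = 0.4928
V(P) = 0.8704,  V(Q) = 0.7296
ρ = 0.4928 / √(0.8704·0.7296) ≈ 0.618

0.618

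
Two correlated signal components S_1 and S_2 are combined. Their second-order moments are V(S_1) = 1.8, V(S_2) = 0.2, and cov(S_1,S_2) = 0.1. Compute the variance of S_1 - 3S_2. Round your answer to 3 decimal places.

3.000

V(S_1 - 3S_2) = (1)²·V(S_1) + (-3)²·V(S_2) + 2·(1)·(-3)·cov(S_1,S_2)
= 1·1.8 + 9·0.2 + -6·0.1 = 3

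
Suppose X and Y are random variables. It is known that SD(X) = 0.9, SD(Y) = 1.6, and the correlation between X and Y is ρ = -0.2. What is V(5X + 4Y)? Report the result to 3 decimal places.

V(X) = (0.9)² = 0.81;  V(Y) = (1.6)² = 2.56
Cov(X,Y) = ρ·SD(X)·SD(Y) = -0.2·0.9·1.6 = -0.288
V(5X + 4Y) = (5)²·V(X) + (4)²·V(Y) + 2·(5)·(4)·Cov(X,Y)
= 25·0.81 + 16·2.56 + 40·-0.288 = 49.69

49.690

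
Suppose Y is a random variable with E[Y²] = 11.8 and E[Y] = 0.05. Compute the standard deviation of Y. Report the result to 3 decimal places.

Var(Y) = 11.8 − (0.05)² = 11.7975
SD(Y) = √11.7975 ≈ 3.435

3.435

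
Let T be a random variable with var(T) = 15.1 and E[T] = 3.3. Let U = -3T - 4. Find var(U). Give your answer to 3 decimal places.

135.900

var(-3T - 4) = (-3)²·var(T) = 9·15.1 = 135.9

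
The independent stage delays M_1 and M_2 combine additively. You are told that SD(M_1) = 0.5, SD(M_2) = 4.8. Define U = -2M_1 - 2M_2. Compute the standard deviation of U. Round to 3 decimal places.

9.652

Var(M_1) = 0.25, Var(M_2) = 23.04
By independence, Var(U) = (-2)²Var(M_1) + (-2)²Var(M_2)
= (-2)²·0.25 + (-2)²·23.04 = 93.16
SD(U) = √93.16 ≈ 9.652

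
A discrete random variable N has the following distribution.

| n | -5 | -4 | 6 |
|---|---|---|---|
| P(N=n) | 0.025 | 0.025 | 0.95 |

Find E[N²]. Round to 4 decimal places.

E[N²] = (-5)²(0.025) + (-4)²(0.025) + (6)²(0.95) = 35.225

35.2250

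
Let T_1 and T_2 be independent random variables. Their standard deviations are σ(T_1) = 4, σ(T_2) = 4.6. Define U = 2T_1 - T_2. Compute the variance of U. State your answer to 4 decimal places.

85.1600

var(T_1) = 16, var(T_2) = 21.16
By independence, var(U) = (2)²var(T_1) + (-1)²var(T_2)
= (2)²·16 + (-1)²·21.16 = 85.16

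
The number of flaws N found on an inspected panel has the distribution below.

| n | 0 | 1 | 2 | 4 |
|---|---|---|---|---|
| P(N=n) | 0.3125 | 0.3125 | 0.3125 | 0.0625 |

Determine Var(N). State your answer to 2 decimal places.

E[N] = (0)(0.3125) + (1)(0.3125) + (2)(0.3125) + (4)(0.0625) = 1.1875
E[N²] = (0)²(0.3125) + (1)²(0.3125) + (2)²(0.3125) + (4)²(0.0625) = 2.5625
Var(N) = E[N²] − (E[N])² = 2.5625 − (1.1875)² = 1.15234375

1.15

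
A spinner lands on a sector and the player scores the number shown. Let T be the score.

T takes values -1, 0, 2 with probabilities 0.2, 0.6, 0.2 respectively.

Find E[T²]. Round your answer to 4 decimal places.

E[T²] = (-1)²(0.2) + (0)²(0.6) + (2)²(0.2) = 1

1.0000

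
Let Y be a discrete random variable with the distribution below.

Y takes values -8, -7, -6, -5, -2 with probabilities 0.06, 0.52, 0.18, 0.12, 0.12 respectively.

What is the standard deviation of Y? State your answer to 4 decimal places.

E[Y] = (-8)(0.06) + (-7)(0.52) + (-6)(0.18) + (-5)(0.12) + (-2)(0.12) = -6.04
E[Y²] = (-8)²(0.06) + (-7)²(0.52) + (-6)²(0.18) + (-5)²(0.12) + (-2)²(0.12) = 39.28
Var(Y) = E[Y²] − (E[Y])² = 39.28 − (-6.04)² = 2.7984
SD(Y) = √2.7984 ≈ 1.6728

1.6728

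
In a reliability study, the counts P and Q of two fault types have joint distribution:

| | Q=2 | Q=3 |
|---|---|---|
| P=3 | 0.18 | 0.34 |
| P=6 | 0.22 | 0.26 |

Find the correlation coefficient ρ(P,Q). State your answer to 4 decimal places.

E[P] = 4.44,  E[Q] = 2.6
E[PQ] = 11.46
Cov(P,Q) = E[PQ] − E[P]E[Q] = 11.46 − (4.44)(2.6) = -0.084
Var(P) = 2.2464,  Var(Q) = 0.24
ρ = -0.084 / √(2.2464·0.24) ≈ -0.1144

-0.1144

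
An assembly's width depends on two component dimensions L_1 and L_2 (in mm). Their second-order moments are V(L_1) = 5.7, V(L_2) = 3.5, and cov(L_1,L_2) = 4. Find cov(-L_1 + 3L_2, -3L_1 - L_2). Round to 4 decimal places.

cov(-L_1 + 3L_2, -3L_1 - L_2) = (-1)(-3)V(L_1) + (3)(-1)V(L_2) + [(-1)(-1) + (3)(-3)]cov(L_1,L_2)
= 3·5.7 + -3·3.5 + -8·4 = -25.4

-25.4000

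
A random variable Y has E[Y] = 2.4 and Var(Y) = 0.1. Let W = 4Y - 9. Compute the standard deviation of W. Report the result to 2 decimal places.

1.26

Var(4Y - 9) = (4)²·0.1 = 1.6
sd(W) = √1.6 ≈ 1.26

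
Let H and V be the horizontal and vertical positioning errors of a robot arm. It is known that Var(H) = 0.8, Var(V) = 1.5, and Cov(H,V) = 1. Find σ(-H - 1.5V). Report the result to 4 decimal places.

Var(-H - 1.5V) = (-1)²·Var(H) + (-1.5)²·Var(V) + 2·(-1)·(-1.5)·Cov(H,V)
= 1·0.8 + 2.25·1.5 + 3·1 = 7.175
σ(-H - 1.5V) = √7.175 ≈ 2.6786

2.6786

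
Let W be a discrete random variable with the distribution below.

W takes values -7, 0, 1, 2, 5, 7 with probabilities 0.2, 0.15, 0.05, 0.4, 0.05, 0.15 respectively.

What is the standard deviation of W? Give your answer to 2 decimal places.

E[W] = (-7)(0.2) + (0)(0.15) + (1)(0.05) + (2)(0.4) + (5)(0.05) + (7)(0.15) = 0.75
E[W²] = (-7)²(0.2) + (0)²(0.15) + (1)²(0.05) + (2)²(0.4) + (5)²(0.05) + (7)²(0.15) = 20.05
V(W) = E[W²] − (E[W])² = 20.05 − (0.75)² = 19.4875
σ(W) = √19.4875 ≈ 4.41

4.41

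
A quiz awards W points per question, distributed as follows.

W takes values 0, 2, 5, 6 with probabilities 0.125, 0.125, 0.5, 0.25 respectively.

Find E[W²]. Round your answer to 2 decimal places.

E[W²] = (0)²(0.125) + (2)²(0.125) + (5)²(0.5) + (6)²(0.25) = 22

22.00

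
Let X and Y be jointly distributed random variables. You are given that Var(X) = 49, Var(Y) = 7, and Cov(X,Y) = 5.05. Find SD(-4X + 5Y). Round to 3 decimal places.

Var(-4X + 5Y) = (-4)²·Var(X) + (5)²·Var(Y) + 2·(-4)·(5)·Cov(X,Y)
= 16·49 + 25·7 + -40·5.05 = 757
SD(-4X + 5Y) = √757 ≈ 27.514

27.514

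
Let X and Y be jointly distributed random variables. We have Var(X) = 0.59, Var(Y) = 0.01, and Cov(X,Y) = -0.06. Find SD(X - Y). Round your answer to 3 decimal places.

Var(X - Y) = (1)²·Var(X) + (-1)²·Var(Y) + 2·(1)·(-1)·Cov(X,Y)
= 1·0.59 + 1·0.01 + -2·-0.06 = 0.72
SD(X - Y) = √0.72 ≈ 0.849

0.849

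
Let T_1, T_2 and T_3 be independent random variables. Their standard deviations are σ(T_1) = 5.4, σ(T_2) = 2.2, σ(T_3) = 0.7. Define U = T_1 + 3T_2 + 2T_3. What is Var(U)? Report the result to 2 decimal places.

Var(T_1) = 29.16, Var(T_2) = 4.84, Var(T_3) = 0.49
By independence, Var(U) = (1)²Var(T_1) + (3)²Var(T_2) + (2)²Var(T_3)
= (1)²·29.16 + (3)²·4.84 + (2)²·0.49 = 74.68

74.68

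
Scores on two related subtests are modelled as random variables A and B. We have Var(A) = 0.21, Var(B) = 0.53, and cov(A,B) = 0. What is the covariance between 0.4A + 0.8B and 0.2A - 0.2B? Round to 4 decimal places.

-0.0680

cov(0.4A + 0.8B, 0.2A - 0.2B) = (0.4)(0.2)Var(A) + (0.8)(-0.2)Var(B) + [(0.4)(-0.2) + (0.8)(0.2)]cov(A,B)
= 0.08·0.21 + -0.16·0.53 + 0.08·0 = -0.068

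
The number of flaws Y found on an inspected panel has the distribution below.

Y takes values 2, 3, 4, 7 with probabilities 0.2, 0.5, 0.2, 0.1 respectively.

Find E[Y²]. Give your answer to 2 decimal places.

E[Y²] = (2)²(0.2) + (3)²(0.5) + (4)²(0.2) + (7)²(0.1) = 13.4

13.40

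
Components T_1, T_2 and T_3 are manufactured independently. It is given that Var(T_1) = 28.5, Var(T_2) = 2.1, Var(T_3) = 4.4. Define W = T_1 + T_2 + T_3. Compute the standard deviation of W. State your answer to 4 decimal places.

5.9161

By independence, Var(W) = (1)²Var(T_1) + (1)²Var(T_2) + (1)²Var(T_3)
= (1)²·28.5 + (1)²·2.1 + (1)²·4.4 = 35
σ(W) = √35 ≈ 5.9161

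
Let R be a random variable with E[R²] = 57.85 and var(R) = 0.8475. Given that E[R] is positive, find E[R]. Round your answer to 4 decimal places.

7.5500

(E[R])² = E[R²] − var(R) = 57.85 − 0.8475 = 57.0025
E[R] = √57.0025 = 7.55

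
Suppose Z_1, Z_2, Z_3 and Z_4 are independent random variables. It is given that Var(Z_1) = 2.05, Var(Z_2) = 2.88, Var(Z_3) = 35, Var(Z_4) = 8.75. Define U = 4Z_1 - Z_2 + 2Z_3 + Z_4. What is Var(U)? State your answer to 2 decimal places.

184.43

By independence, Var(U) = (4)²Var(Z_1) + (-1)²Var(Z_2) + (2)²Var(Z_3) + (1)²Var(Z_4)
= (4)²·2.05 + (-1)²·2.88 + (2)²·35 + (1)²·8.75 = 184.43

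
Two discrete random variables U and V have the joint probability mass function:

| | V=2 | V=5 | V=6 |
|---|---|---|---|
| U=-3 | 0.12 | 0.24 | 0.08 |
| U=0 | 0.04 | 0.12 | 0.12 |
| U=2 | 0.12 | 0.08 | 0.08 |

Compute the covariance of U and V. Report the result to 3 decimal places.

-0.146

E[U] = -0.76,  E[V] = 4.44
E[UV] = -3.52
Cov(U,V) = E[UV] − E[U]E[V] = -3.52 − (-0.76)(4.44) = -0.1456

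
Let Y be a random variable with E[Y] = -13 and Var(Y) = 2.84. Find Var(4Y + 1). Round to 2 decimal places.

Var(4Y + 1) = (4)²·Var(Y) = 16·2.84 = 45.44

45.44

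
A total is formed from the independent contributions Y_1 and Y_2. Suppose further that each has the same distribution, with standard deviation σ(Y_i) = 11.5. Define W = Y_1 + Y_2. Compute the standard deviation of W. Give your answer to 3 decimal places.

16.263

V(Y_i) = (11.5)² = 132.25
By independence, V(W) = (1)²V(Y_1) + (1)²V(Y_2)
= (1)²·132.25 + (1)²·132.25 = 264.5
σ(W) = √264.5 ≈ 16.263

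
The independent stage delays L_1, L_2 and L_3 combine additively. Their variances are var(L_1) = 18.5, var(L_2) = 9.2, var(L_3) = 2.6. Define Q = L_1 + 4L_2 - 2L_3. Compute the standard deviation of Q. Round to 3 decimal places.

13.270

By independence, var(Q) = (1)²var(L_1) + (4)²var(L_2) + (-2)²var(L_3)
= (1)²·18.5 + (4)²·9.2 + (-2)²·2.6 = 176.1
SD(Q) = √176.1 ≈ 13.270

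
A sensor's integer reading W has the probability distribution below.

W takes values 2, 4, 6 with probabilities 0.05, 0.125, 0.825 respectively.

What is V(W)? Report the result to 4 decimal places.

1.0975

E[W] = (2)(0.05) + (4)(0.125) + (6)(0.825) = 5.55
E[W²] = (2)²(0.05) + (4)²(0.125) + (6)²(0.825) = 31.9
V(W) = E[W²] − (E[W])² = 31.9 − (5.55)² = 1.0975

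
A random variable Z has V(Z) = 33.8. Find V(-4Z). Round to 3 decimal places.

V(-4Z) = (-4)²·V(Z) = 16·33.8 = 540.8

540.800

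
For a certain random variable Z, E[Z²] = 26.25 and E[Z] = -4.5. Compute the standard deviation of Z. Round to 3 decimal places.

2.449

Var(Z) = 26.25 − (-4.5)² = 6
SD(Z) = √6 ≈ 2.449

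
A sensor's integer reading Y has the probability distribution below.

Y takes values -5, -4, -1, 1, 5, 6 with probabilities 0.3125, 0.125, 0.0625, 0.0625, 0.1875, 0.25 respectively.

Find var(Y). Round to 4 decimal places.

E[Y] = (-5)(0.3125) + (-4)(0.125) + (-1)(0.0625) + (1)(0.0625) + (5)(0.1875) + (6)(0.25) = 0.375
E[Y²] = (-5)²(0.3125) + (-4)²(0.125) + (-1)²(0.0625) + (1)²(0.0625) + (5)²(0.1875) + (6)²(0.25) = 23.625
var(Y) = E[Y²] − (E[Y])² = 23.625 − (0.375)² = 23.484375

23.4844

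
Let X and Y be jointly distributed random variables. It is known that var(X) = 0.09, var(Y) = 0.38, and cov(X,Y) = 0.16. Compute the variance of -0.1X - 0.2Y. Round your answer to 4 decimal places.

var(-0.1X - 0.2Y) = (-0.1)²·var(X) + (-0.2)²·var(Y) + 2·(-0.1)·(-0.2)·cov(X,Y)
= 0.01·0.09 + 0.04·0.38 + 0.04·0.16 = 0.0225

0.0225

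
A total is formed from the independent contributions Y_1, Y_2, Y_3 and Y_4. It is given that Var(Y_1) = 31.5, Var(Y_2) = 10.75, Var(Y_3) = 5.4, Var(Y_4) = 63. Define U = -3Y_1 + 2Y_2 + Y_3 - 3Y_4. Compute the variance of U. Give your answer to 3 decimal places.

898.900

By independence, Var(U) = (-3)²Var(Y_1) + (2)²Var(Y_2) + (1)²Var(Y_3) + (-3)²Var(Y_4)
= (-3)²·31.5 + (2)²·10.75 + (1)²·5.4 + (-3)²·63 = 898.9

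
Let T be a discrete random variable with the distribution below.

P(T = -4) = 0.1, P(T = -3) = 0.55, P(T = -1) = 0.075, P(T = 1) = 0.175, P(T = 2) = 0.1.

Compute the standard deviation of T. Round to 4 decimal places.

2.0341

E[T] = (-4)(0.1) + (-3)(0.55) + (-1)(0.075) + (1)(0.175) + (2)(0.1) = -1.75
E[T²] = (-4)²(0.1) + (-3)²(0.55) + (-1)²(0.075) + (1)²(0.175) + (2)²(0.1) = 7.2
Var(T) = E[T²] − (E[T])² = 7.2 − (-1.75)² = 4.1375
sd(T) = √4.1375 ≈ 2.0341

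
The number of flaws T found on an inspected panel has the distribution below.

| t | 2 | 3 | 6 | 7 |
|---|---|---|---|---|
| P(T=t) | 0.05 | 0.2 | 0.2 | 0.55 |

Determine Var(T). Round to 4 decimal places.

E[T] = (2)(0.05) + (3)(0.2) + (6)(0.2) + (7)(0.55) = 5.75
E[T²] = (2)²(0.05) + (3)²(0.2) + (6)²(0.2) + (7)²(0.55) = 36.15
Var(T) = E[T²] − (E[T])² = 36.15 − (5.75)² = 3.0875

3.0875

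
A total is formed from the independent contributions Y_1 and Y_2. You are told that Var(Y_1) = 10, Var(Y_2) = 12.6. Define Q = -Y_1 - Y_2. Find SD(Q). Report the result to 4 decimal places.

4.7539

By independence, Var(Q) = (-1)²Var(Y_1) + (-1)²Var(Y_2)
= (-1)²·10 + (-1)²·12.6 = 22.6
SD(Q) = √22.6 ≈ 4.7539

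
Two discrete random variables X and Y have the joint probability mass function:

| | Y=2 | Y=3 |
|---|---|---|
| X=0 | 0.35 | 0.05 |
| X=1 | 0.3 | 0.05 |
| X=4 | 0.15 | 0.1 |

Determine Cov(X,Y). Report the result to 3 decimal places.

E[X] = 1.35,  E[Y] = 2.2
E[XY] = 3.15
Cov(X,Y) = E[XY] − E[X]E[Y] = 3.15 − (1.35)(2.2) = 0.18

0.180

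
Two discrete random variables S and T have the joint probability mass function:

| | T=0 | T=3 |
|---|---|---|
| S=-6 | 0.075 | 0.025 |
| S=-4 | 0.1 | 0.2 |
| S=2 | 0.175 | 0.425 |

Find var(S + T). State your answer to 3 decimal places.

E[S] = -0.6,  E[T] = 1.95,  E[ST] = -0.3
var(S) = 10.8 − (-0.6)² = 10.44;  var(T) = 5.85 − (1.95)² = 2.0475
cov(S,T) = -0.3 − (-0.6)(1.95) = 0.87
var(S + T) = (1)²·10.44 + (1)²·2.0475 + 2·(1)·(1)·0.87 = 14.2275

14.228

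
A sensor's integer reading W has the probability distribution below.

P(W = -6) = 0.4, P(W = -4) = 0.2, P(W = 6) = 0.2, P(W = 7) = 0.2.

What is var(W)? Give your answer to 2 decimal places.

E[W] = (-6)(0.4) + (-4)(0.2) + (6)(0.2) + (7)(0.2) = -0.6
E[W²] = (-6)²(0.4) + (-4)²(0.2) + (6)²(0.2) + (7)²(0.2) = 34.6
var(W) = E[W²] − (E[W])² = 34.6 − (-0.6)² = 34.24

34.24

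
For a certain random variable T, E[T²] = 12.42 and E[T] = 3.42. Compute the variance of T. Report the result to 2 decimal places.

0.72

var(T) = 12.42 − (3.42)² = 0.7236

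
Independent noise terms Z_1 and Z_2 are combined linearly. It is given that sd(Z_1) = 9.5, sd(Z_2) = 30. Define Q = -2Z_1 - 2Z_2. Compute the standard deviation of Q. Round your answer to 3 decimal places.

V(Z_1) = 90.25, V(Z_2) = 900
By independence, V(Q) = (-2)²V(Z_1) + (-2)²V(Z_2)
= (-2)²·90.25 + (-2)²·900 = 3961
sd(Q) = √3961 ≈ 62.936

62.936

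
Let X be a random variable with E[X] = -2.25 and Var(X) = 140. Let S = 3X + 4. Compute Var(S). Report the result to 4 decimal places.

Var(3X + 4) = (3)²·Var(X) = 9·140 = 1260

1260.0000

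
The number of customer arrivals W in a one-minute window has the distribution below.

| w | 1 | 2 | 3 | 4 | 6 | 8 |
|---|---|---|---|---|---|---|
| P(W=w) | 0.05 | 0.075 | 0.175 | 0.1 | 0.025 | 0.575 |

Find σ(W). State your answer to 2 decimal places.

E[W] = (1)(0.05) + (2)(0.075) + (3)(0.175) + (4)(0.1) + (6)(0.025) + (8)(0.575) = 5.875
E[W²] = (1)²(0.05) + (2)²(0.075) + (3)²(0.175) + (4)²(0.1) + (6)²(0.025) + (8)²(0.575) = 41.225
var(W) = E[W²] − (E[W])² = 41.225 − (5.875)² = 6.709375
σ(W) = √6.709375 ≈ 2.59

2.59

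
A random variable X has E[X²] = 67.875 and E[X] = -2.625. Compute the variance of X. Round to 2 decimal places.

Var(X) = 67.875 − (-2.625)² = 60.984375

60.98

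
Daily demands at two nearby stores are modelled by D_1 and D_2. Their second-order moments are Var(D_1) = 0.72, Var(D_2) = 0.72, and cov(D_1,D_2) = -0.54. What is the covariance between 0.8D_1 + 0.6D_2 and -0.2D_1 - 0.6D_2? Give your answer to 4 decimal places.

-0.0504

cov(0.8D_1 + 0.6D_2, -0.2D_1 - 0.6D_2) = (0.8)(-0.2)Var(D_1) + (0.6)(-0.6)Var(D_2) + [(0.8)(-0.6) + (0.6)(-0.2)]cov(D_1,D_2)
= -0.16·0.72 + -0.36·0.72 + -0.6·-0.54 = -0.0504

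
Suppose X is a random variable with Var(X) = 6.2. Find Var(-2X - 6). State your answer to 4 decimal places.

Var(-2X - 6) = (-2)²·Var(X) = 4·6.2 = 24.8

24.8000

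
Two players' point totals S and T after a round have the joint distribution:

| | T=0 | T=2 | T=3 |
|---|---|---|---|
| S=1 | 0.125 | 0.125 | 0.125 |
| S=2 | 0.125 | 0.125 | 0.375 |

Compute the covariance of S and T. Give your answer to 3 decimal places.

0.125

E[S] = 1.625,  E[T] = 2
E[ST] = 3.375
Cov(S,T) = E[ST] − E[S]E[T] = 3.375 − (1.625)(2) = 0.125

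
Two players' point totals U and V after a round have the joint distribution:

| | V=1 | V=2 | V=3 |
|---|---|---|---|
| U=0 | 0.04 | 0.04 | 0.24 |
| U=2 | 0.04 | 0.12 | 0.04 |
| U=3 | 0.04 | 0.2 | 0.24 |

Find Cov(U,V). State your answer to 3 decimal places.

E[U] = 1.84,  E[V] = 2.4
E[UV] = 4.28
Cov(U,V) = E[UV] − E[U]E[V] = 4.28 − (1.84)(2.4) = -0.136

-0.136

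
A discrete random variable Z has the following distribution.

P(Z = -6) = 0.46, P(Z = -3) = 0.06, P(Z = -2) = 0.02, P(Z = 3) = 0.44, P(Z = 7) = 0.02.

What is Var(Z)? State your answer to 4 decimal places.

E[Z] = (-6)(0.46) + (-3)(0.06) + (-2)(0.02) + (3)(0.44) + (7)(0.02) = -1.52
E[Z²] = (-6)²(0.46) + (-3)²(0.06) + (-2)²(0.02) + (3)²(0.44) + (7)²(0.02) = 22.12
Var(Z) = E[Z²] − (E[Z])² = 22.12 − (-1.52)² = 19.8096

19.8096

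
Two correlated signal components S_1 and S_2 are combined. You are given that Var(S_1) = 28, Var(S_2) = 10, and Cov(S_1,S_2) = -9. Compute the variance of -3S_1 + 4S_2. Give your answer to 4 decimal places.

Var(-3S_1 + 4S_2) = (-3)²·Var(S_1) + (4)²·Var(S_2) + 2·(-3)·(4)·Cov(S_1,S_2)
= 9·28 + 16·10 + -24·-9 = 628

628.0000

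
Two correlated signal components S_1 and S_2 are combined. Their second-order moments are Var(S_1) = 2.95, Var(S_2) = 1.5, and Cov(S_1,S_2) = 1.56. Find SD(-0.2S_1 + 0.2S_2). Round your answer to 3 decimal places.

0.231

Var(-0.2S_1 + 0.2S_2) = (-0.2)²·Var(S_1) + (0.2)²·Var(S_2) + 2·(-0.2)·(0.2)·Cov(S_1,S_2)
= 0.04·2.95 + 0.04·1.5 + -0.08·1.56 = 0.0532
SD(-0.2S_1 + 0.2S_2) = √0.0532 ≈ 0.231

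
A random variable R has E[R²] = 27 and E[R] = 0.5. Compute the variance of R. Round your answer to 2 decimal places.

26.75

Var(R) = 27 − (0.5)² = 26.75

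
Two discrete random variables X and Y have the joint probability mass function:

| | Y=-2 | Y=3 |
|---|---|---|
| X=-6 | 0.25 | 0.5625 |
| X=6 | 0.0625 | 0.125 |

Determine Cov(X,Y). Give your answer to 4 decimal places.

E[X] = -3.75,  E[Y] = 1.4375
E[XY] = -5.625
Cov(X,Y) = E[XY] − E[X]E[Y] = -5.625 − (-3.75)(1.4375) = -0.234375

-0.2344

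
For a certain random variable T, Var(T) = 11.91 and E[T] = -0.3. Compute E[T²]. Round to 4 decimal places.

E[T²] = Var(T) + (E[T])² = 11.91 + (-0.3)² = 12

12.0000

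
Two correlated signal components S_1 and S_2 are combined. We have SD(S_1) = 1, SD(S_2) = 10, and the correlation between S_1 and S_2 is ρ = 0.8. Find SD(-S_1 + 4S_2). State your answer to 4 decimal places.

39.2046

var(S_1) = (1)² = 1;  var(S_2) = (10)² = 100
cov(S_1,S_2) = ρ·SD(S_1)·SD(S_2) = 0.8·1·10 = 8
var(-S_1 + 4S_2) = (-1)²·var(S_1) + (4)²·var(S_2) + 2·(-1)·(4)·cov(S_1,S_2)
= 1·1 + 16·100 + -8·8 = 1537
SD(-S_1 + 4S_2) = √1537 ≈ 39.2046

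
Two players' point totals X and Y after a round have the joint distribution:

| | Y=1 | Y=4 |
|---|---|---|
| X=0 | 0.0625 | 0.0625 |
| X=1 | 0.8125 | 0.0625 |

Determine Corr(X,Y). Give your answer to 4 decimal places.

-0.4286

E[X] = 0.875,  E[Y] = 1.375
E[XY] = 1.0625
cov(X,Y) = E[XY] − E[X]E[Y] = 1.0625 − (0.875)(1.375) = -0.140625
Var(X) = 0.109375,  Var(Y) = 0.984375
ρ = -0.140625 / √(0.109375·0.984375) ≈ -0.4286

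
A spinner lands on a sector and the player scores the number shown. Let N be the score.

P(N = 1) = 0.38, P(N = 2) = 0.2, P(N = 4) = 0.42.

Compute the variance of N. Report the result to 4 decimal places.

1.8484

E[N] = (1)(0.38) + (2)(0.2) + (4)(0.42) = 2.46
E[N²] = (1)²(0.38) + (2)²(0.2) + (4)²(0.42) = 7.9
Var(N) = E[N²] − (E[N])² = 7.9 − (2.46)² = 1.8484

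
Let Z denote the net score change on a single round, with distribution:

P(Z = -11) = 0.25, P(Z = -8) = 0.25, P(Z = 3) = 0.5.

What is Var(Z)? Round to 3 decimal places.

E[Z] = (-11)(0.25) + (-8)(0.25) + (3)(0.5) = -3.25
E[Z²] = (-11)²(0.25) + (-8)²(0.25) + (3)²(0.5) = 50.75
Var(Z) = E[Z²] − (E[Z])² = 50.75 − (-3.25)² = 40.1875

40.188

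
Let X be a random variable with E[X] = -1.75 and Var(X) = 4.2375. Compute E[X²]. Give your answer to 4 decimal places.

7.3000

E[X²] = Var(X) + (E[X])² = 4.2375 + (-1.75)² = 7.3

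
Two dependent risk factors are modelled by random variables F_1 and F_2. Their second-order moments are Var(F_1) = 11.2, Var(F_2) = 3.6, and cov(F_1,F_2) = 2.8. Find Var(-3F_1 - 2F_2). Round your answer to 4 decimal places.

Var(-3F_1 - 2F_2) = (-3)²·Var(F_1) + (-2)²·Var(F_2) + 2·(-3)·(-2)·cov(F_1,F_2)
= 9·11.2 + 4·3.6 + 12·2.8 = 148.8

148.8000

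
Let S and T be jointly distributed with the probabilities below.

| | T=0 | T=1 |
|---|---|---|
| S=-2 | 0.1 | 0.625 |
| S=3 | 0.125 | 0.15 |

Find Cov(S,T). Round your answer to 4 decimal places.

E[S] = -0.625,  E[T] = 0.775
E[ST] = -0.8
Cov(S,T) = E[ST] − E[S]E[T] = -0.8 − (-0.625)(0.775) = -0.315625

-0.3156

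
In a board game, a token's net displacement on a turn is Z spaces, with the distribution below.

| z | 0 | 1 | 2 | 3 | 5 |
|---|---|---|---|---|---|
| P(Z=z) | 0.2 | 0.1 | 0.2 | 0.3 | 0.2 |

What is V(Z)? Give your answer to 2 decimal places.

2.84

E[Z] = (0)(0.2) + (1)(0.1) + (2)(0.2) + (3)(0.3) + (5)(0.2) = 2.4
E[Z²] = (0)²(0.2) + (1)²(0.1) + (2)²(0.2) + (3)²(0.3) + (5)²(0.2) = 8.6
V(Z) = E[Z²] − (E[Z])² = 8.6 − (2.4)² = 2.84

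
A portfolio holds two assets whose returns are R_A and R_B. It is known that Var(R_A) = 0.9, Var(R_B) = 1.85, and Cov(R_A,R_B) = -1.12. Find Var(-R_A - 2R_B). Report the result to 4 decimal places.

3.8200

Var(-R_A - 2R_B) = (-1)²·Var(R_A) + (-2)²·Var(R_B) + 2·(-1)·(-2)·Cov(R_A,R_B)
= 1·0.9 + 4·1.85 + 4·-1.12 = 3.82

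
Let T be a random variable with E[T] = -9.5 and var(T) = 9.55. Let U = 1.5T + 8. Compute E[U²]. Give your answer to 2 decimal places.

60.55

E[1.5T + 8] = 1.5·-9.5 + 8 = -6.25
var(1.5T + 8) = (1.5)²·9.55 = 21.4875
E[U²] = var(U) + (E[U])² = 21.4875 + (-6.25)² = 60.55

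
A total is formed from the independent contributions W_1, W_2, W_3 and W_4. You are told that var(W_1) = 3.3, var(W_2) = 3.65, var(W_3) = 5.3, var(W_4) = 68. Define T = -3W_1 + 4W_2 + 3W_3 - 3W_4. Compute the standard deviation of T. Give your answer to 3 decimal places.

27.346

By independence, var(T) = (-3)²var(W_1) + (4)²var(W_2) + (3)²var(W_3) + (-3)²var(W_4)
= (-3)²·3.3 + (4)²·3.65 + (3)²·5.3 + (-3)²·68 = 747.8
sd(T) = √747.8 ≈ 27.346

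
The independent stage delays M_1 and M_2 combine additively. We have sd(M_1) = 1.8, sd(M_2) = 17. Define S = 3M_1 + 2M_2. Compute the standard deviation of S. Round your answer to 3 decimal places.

34.426

V(M_1) = 3.24, V(M_2) = 289
By independence, V(S) = (3)²V(M_1) + (2)²V(M_2)
= (3)²·3.24 + (2)²·289 = 1185.16
sd(S) = √1185.16 ≈ 34.426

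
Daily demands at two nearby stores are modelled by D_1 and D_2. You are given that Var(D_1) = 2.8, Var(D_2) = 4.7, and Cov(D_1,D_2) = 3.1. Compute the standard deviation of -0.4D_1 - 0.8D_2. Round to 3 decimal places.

Var(-0.4D_1 - 0.8D_2) = (-0.4)²·Var(D_1) + (-0.8)²·Var(D_2) + 2·(-0.4)·(-0.8)·Cov(D_1,D_2)
= 0.16·2.8 + 0.64·4.7 + 0.64·3.1 = 5.44
SD(-0.4D_1 - 0.8D_2) = √5.44 ≈ 2.332

2.332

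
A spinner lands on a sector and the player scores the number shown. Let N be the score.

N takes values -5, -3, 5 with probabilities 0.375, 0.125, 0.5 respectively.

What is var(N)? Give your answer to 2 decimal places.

E[N] = (-5)(0.375) + (-3)(0.125) + (5)(0.5) = 0.25
E[N²] = (-5)²(0.375) + (-3)²(0.125) + (5)²(0.5) = 23
var(N) = E[N²] − (E[N])² = 23 − (0.25)² = 22.9375

22.94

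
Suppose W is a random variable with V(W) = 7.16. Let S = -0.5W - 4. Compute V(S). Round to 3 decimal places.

V(-0.5W - 4) = (-0.5)²·V(W) = 0.25·7.16 = 1.79

1.790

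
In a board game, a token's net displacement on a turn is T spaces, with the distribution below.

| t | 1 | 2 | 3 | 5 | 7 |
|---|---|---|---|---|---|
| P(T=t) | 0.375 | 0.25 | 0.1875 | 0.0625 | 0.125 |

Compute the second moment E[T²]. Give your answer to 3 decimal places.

E[T²] = (1)²(0.375) + (2)²(0.25) + (3)²(0.1875) + (5)²(0.0625) + (7)²(0.125) = 10.75

10.750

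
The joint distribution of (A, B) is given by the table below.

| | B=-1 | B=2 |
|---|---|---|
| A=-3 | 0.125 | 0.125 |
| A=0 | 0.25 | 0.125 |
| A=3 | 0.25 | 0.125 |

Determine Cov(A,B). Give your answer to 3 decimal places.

E[A] = 0.375,  E[B] = 0.125
E[AB] = -0.375
Cov(A,B) = E[AB] − E[A]E[B] = -0.375 − (0.375)(0.125) = -0.421875

-0.422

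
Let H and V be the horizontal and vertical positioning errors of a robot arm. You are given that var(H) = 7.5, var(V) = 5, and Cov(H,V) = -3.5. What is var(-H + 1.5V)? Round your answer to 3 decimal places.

var(-H + 1.5V) = (-1)²·var(H) + (1.5)²·var(V) + 2·(-1)·(1.5)·Cov(H,V)
= 1·7.5 + 2.25·5 + -3·-3.5 = 29.25

29.250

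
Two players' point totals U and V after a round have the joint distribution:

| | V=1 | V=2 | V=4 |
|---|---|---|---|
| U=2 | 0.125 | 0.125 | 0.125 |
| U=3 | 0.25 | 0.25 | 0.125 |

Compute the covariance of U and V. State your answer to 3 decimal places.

-0.078

E[U] = 2.625,  E[V] = 2.125
E[UV] = 5.5
Cov(U,V) = E[UV] − E[U]E[V] = 5.5 − (2.625)(2.125) = -0.078125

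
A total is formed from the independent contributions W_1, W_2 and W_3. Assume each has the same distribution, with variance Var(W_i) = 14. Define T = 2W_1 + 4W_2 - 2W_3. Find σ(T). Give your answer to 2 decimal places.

18.33

By independence, Var(T) = (2)²Var(W_1) + (4)²Var(W_2) + (-2)²Var(W_3)
= (2)²·14 + (4)²·14 + (-2)²·14 = 336
σ(T) = √336 ≈ 18.33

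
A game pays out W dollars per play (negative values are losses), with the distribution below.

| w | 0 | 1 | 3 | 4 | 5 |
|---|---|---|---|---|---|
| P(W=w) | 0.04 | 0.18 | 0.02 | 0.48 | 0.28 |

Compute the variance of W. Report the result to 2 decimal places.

2.37

E[W] = (0)(0.04) + (1)(0.18) + (3)(0.02) + (4)(0.48) + (5)(0.28) = 3.56
E[W²] = (0)²(0.04) + (1)²(0.18) + (3)²(0.02) + (4)²(0.48) + (5)²(0.28) = 15.04
Var(W) = E[W²] − (E[W])² = 15.04 − (3.56)² = 2.3664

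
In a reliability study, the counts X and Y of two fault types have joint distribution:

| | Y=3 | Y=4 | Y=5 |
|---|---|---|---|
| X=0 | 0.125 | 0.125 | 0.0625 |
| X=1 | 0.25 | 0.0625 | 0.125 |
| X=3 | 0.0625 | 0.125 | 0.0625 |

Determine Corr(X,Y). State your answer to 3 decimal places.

E[X] = 1.1875,  E[Y] = 3.8125
E[XY] = 4.625
Cov(X,Y) = E[XY] − E[X]E[Y] = 4.625 − (1.1875)(3.8125) = 0.09765625
V(X) = 1.27734375,  V(Y) = 0.65234375
ρ = 0.09765625 / √(1.27734375·0.65234375) ≈ 0.107

0.107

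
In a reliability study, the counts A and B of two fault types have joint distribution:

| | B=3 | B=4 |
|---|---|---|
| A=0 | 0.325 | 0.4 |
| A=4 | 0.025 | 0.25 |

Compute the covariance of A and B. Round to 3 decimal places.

0.285

E[A] = 1.1,  E[B] = 3.65
E[AB] = 4.3
Cov(A,B) = E[AB] − E[A]E[B] = 4.3 − (1.1)(3.65) = 0.285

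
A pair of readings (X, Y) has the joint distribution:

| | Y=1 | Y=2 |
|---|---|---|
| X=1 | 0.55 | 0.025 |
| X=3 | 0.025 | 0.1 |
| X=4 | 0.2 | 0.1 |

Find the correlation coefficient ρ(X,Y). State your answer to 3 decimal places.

0.422

E[X] = 2.15,  E[Y] = 1.225
E[XY] = 2.875
Cov(X,Y) = E[XY] − E[X]E[Y] = 2.875 − (2.15)(1.225) = 0.24125
Var(X) = 1.8775,  Var(Y) = 0.174375
ρ = 0.24125 / √(1.8775·0.174375) ≈ 0.422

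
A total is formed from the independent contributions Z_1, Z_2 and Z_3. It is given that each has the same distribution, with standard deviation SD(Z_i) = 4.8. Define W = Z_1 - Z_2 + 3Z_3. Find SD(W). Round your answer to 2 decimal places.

var(Z_i) = (4.8)² = 23.04
By independence, var(W) = (1)²var(Z_1) + (-1)²var(Z_2) + (3)²var(Z_3)
= (1)²·23.04 + (-1)²·23.04 + (3)²·23.04 = 253.44
SD(W) = √253.44 ≈ 15.92

15.92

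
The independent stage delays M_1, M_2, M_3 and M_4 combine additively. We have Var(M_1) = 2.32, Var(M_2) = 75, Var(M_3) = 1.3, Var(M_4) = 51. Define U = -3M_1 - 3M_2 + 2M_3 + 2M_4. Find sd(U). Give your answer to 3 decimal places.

30.085

By independence, Var(U) = (-3)²Var(M_1) + (-3)²Var(M_2) + (2)²Var(M_3) + (2)²Var(M_4)
= (-3)²·2.32 + (-3)²·75 + (2)²·1.3 + (2)²·51 = 905.08
sd(U) = √905.08 ≈ 30.085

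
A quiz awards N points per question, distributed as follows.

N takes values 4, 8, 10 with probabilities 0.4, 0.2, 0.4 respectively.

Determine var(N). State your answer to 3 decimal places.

7.360

E[N] = (4)(0.4) + (8)(0.2) + (10)(0.4) = 7.2
E[N²] = (4)²(0.4) + (8)²(0.2) + (10)²(0.4) = 59.2
var(N) = E[N²] − (E[N])² = 59.2 − (7.2)² = 7.36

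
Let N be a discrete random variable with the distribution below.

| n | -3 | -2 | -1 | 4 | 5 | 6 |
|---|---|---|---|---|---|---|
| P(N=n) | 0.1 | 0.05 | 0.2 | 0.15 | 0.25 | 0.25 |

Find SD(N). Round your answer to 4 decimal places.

3.3745

E[N] = (-3)(0.1) + (-2)(0.05) + (-1)(0.2) + (4)(0.15) + (5)(0.25) + (6)(0.25) = 2.75
E[N²] = (-3)²(0.1) + (-2)²(0.05) + (-1)²(0.2) + (4)²(0.15) + (5)²(0.25) + (6)²(0.25) = 18.95
Var(N) = E[N²] − (E[N])² = 18.95 − (2.75)² = 11.3875
SD(N) = √11.3875 ≈ 3.3745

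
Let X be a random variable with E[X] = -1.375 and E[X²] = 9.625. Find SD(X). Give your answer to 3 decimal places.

Var(X) = 9.625 − (-1.375)² = 7.734375
SD(X) = √7.734375 ≈ 2.781

2.781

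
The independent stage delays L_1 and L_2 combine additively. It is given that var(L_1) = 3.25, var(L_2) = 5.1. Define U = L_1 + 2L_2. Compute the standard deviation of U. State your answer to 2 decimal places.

By independence, var(U) = (1)²var(L_1) + (2)²var(L_2)
= (1)²·3.25 + (2)²·5.1 = 23.65
sd(U) = √23.65 ≈ 4.86

4.86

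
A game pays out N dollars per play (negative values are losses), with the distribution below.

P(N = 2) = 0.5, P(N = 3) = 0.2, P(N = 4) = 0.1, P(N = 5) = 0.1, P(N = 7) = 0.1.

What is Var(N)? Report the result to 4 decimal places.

E[N] = (2)(0.5) + (3)(0.2) + (4)(0.1) + (5)(0.1) + (7)(0.1) = 3.2
E[N²] = (2)²(0.5) + (3)²(0.2) + (4)²(0.1) + (5)²(0.1) + (7)²(0.1) = 12.8
Var(N) = E[N²] − (E[N])² = 12.8 − (3.2)² = 2.56

2.5600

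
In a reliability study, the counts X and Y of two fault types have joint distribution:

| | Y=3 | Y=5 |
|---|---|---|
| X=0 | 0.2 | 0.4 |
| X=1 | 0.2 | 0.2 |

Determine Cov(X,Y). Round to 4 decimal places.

-0.0800

E[X] = 0.4,  E[Y] = 4.2
E[XY] = 1.6
Cov(X,Y) = E[XY] − E[X]E[Y] = 1.6 − (0.4)(4.2) = -0.08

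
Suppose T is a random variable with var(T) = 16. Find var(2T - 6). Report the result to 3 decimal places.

64.000

var(2T - 6) = (2)²·var(T) = 4·16 = 64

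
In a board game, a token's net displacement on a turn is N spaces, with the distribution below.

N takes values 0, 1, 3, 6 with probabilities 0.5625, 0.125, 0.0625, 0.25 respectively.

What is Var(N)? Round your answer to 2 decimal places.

6.40

E[N] = (0)(0.5625) + (1)(0.125) + (3)(0.0625) + (6)(0.25) = 1.8125
E[N²] = (0)²(0.5625) + (1)²(0.125) + (3)²(0.0625) + (6)²(0.25) = 9.6875
Var(N) = E[N²] − (E[N])² = 9.6875 − (1.8125)² = 6.40234375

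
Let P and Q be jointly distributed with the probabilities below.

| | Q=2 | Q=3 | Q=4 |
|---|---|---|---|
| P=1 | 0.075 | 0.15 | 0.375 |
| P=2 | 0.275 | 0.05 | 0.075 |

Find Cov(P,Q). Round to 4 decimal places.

-0.2400

E[P] = 1.4,  E[Q] = 3.1
E[PQ] = 4.1
Cov(P,Q) = E[PQ] − E[P]E[Q] = 4.1 − (1.4)(3.1) = -0.24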